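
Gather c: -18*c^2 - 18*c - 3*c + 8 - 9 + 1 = -18*c^2 - 21*c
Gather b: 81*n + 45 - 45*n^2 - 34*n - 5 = -45*n^2 + 47*n + 40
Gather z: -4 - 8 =-12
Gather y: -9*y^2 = -9*y^2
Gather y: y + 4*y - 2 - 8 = 5*y - 10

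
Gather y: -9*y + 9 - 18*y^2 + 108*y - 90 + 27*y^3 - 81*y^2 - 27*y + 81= 27*y^3 - 99*y^2 + 72*y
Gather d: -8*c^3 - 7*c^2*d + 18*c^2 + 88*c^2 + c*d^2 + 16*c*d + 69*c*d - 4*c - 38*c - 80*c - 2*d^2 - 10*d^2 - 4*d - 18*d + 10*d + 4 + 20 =-8*c^3 + 106*c^2 - 122*c + d^2*(c - 12) + d*(-7*c^2 + 85*c - 12) + 24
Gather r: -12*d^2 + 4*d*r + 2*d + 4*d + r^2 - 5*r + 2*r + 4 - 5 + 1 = -12*d^2 + 6*d + r^2 + r*(4*d - 3)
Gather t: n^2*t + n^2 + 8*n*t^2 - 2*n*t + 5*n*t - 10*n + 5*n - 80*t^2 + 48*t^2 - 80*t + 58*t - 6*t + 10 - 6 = n^2 - 5*n + t^2*(8*n - 32) + t*(n^2 + 3*n - 28) + 4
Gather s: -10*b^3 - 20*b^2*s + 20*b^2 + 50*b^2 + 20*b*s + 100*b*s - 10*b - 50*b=-10*b^3 + 70*b^2 - 60*b + s*(-20*b^2 + 120*b)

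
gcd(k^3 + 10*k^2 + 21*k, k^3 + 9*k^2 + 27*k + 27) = k + 3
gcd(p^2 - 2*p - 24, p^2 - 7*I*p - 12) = 1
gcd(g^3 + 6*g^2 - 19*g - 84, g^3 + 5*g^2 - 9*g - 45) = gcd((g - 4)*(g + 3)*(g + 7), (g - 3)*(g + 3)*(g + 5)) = g + 3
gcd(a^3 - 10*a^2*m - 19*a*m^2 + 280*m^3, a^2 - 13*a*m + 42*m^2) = a - 7*m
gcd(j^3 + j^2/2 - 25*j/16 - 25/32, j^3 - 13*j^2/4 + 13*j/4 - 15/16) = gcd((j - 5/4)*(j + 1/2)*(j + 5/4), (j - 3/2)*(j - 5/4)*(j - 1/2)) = j - 5/4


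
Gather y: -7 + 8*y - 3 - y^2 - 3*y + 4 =-y^2 + 5*y - 6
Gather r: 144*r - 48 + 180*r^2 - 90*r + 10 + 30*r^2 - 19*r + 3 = 210*r^2 + 35*r - 35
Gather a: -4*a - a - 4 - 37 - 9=-5*a - 50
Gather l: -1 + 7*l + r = 7*l + r - 1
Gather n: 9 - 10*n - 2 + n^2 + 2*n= n^2 - 8*n + 7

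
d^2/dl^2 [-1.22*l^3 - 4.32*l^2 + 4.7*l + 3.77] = -7.32*l - 8.64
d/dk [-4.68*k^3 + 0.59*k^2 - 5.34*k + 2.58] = -14.04*k^2 + 1.18*k - 5.34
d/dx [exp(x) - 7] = exp(x)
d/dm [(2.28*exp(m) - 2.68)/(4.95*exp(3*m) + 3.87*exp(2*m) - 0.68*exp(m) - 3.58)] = (-22.572*exp(3*m) + 30.9744*exp(2*m) + 20.7432*exp(m) - 9.9848)*exp(m)/(24.5025*exp(6*m) + 38.313*exp(5*m) + 8.2449*exp(4*m) - 40.7052*exp(3*m) - 27.2468*exp(2*m) + 4.8688*exp(m) + 12.8164)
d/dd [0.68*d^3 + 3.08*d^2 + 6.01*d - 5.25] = 2.04*d^2 + 6.16*d + 6.01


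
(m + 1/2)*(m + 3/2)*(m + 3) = m^3 + 5*m^2 + 27*m/4 + 9/4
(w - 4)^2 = w^2 - 8*w + 16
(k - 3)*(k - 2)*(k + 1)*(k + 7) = k^4 + 3*k^3 - 27*k^2 + 13*k + 42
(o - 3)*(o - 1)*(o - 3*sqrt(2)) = o^3 - 3*sqrt(2)*o^2 - 4*o^2 + 3*o + 12*sqrt(2)*o - 9*sqrt(2)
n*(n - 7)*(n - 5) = n^3 - 12*n^2 + 35*n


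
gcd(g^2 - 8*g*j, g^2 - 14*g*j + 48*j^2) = g - 8*j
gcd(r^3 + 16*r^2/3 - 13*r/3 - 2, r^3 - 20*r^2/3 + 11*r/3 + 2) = r^2 - 2*r/3 - 1/3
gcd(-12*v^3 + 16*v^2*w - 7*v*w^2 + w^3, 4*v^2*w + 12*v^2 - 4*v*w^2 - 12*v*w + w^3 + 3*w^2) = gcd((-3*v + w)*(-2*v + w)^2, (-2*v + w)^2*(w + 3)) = 4*v^2 - 4*v*w + w^2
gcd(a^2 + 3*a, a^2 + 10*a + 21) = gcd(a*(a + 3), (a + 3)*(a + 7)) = a + 3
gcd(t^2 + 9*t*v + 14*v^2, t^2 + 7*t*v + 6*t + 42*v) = t + 7*v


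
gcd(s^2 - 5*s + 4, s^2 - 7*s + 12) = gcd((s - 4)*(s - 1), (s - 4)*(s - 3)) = s - 4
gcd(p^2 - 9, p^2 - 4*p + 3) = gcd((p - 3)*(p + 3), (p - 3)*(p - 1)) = p - 3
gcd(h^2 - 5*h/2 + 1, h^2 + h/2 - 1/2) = h - 1/2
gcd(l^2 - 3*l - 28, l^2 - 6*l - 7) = l - 7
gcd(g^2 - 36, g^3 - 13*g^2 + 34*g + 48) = g - 6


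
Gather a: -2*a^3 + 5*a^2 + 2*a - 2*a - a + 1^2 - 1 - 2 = -2*a^3 + 5*a^2 - a - 2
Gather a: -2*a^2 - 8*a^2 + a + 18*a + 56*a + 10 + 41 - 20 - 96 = -10*a^2 + 75*a - 65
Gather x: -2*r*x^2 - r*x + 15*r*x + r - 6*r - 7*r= -2*r*x^2 + 14*r*x - 12*r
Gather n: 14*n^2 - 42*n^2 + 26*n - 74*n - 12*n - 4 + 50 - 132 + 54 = -28*n^2 - 60*n - 32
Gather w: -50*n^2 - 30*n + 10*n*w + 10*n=-50*n^2 + 10*n*w - 20*n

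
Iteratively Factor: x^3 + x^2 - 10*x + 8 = (x + 4)*(x^2 - 3*x + 2) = (x - 1)*(x + 4)*(x - 2)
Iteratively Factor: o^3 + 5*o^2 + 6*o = (o + 2)*(o^2 + 3*o) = o*(o + 2)*(o + 3)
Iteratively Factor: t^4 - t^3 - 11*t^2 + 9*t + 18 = (t + 3)*(t^3 - 4*t^2 + t + 6) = (t - 3)*(t + 3)*(t^2 - t - 2) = (t - 3)*(t - 2)*(t + 3)*(t + 1)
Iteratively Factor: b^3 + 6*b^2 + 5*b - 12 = (b + 4)*(b^2 + 2*b - 3) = (b - 1)*(b + 4)*(b + 3)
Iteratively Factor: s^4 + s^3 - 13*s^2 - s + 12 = (s - 3)*(s^3 + 4*s^2 - s - 4) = (s - 3)*(s + 1)*(s^2 + 3*s - 4) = (s - 3)*(s - 1)*(s + 1)*(s + 4)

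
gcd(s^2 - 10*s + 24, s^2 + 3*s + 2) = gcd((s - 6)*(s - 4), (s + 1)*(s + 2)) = 1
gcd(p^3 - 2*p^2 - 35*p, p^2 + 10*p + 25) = p + 5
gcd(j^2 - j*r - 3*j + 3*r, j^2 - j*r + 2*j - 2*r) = -j + r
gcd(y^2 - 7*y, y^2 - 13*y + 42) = y - 7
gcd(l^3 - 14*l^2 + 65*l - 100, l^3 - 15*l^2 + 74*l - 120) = l^2 - 9*l + 20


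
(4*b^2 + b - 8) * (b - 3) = 4*b^3 - 11*b^2 - 11*b + 24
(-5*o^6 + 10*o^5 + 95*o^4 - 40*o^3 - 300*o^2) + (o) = -5*o^6 + 10*o^5 + 95*o^4 - 40*o^3 - 300*o^2 + o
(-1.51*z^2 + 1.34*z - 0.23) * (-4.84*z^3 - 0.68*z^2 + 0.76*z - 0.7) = 7.3084*z^5 - 5.4588*z^4 - 0.9456*z^3 + 2.2318*z^2 - 1.1128*z + 0.161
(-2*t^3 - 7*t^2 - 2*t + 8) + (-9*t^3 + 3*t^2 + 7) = -11*t^3 - 4*t^2 - 2*t + 15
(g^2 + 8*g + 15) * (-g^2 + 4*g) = -g^4 - 4*g^3 + 17*g^2 + 60*g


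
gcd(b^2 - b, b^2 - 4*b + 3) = b - 1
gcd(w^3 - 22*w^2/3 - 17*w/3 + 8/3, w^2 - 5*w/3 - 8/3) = w + 1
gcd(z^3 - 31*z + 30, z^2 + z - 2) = z - 1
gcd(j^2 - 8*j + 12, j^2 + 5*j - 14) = j - 2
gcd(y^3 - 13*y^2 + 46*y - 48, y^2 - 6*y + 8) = y - 2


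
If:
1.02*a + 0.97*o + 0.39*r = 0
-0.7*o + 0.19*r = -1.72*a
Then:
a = -0.191949294828744*r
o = -0.200218267293486*r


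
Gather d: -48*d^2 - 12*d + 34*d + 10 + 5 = -48*d^2 + 22*d + 15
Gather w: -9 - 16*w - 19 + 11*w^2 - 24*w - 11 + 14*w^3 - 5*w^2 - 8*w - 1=14*w^3 + 6*w^2 - 48*w - 40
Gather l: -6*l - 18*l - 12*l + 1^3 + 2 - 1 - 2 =-36*l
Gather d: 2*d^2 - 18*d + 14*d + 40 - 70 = 2*d^2 - 4*d - 30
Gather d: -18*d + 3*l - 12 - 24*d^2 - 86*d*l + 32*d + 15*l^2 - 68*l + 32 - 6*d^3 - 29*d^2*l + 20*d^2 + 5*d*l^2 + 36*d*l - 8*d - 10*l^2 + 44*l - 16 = -6*d^3 + d^2*(-29*l - 4) + d*(5*l^2 - 50*l + 6) + 5*l^2 - 21*l + 4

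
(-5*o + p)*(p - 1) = -5*o*p + 5*o + p^2 - p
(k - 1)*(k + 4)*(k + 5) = k^3 + 8*k^2 + 11*k - 20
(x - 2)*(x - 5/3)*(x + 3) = x^3 - 2*x^2/3 - 23*x/3 + 10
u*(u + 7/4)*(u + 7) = u^3 + 35*u^2/4 + 49*u/4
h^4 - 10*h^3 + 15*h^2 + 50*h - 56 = (h - 7)*(h - 4)*(h - 1)*(h + 2)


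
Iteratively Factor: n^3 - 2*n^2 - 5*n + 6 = (n - 1)*(n^2 - n - 6) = (n - 3)*(n - 1)*(n + 2)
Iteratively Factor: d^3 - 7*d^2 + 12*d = (d - 4)*(d^2 - 3*d) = (d - 4)*(d - 3)*(d)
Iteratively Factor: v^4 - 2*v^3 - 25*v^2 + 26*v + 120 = (v + 4)*(v^3 - 6*v^2 - v + 30) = (v - 3)*(v + 4)*(v^2 - 3*v - 10) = (v - 3)*(v + 2)*(v + 4)*(v - 5)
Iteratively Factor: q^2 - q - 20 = (q - 5)*(q + 4)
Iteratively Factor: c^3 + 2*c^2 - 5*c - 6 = (c - 2)*(c^2 + 4*c + 3) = (c - 2)*(c + 1)*(c + 3)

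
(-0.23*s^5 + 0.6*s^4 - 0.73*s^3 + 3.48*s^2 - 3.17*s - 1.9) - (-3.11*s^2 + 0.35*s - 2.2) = -0.23*s^5 + 0.6*s^4 - 0.73*s^3 + 6.59*s^2 - 3.52*s + 0.3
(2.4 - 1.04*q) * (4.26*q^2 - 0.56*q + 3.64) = -4.4304*q^3 + 10.8064*q^2 - 5.1296*q + 8.736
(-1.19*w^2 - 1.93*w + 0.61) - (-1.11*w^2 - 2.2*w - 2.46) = -0.0799999999999998*w^2 + 0.27*w + 3.07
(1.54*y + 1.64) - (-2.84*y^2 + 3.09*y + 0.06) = 2.84*y^2 - 1.55*y + 1.58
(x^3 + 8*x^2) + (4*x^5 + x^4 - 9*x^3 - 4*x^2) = 4*x^5 + x^4 - 8*x^3 + 4*x^2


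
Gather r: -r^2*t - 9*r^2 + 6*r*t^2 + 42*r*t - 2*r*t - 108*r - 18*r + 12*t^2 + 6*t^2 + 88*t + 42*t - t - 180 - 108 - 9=r^2*(-t - 9) + r*(6*t^2 + 40*t - 126) + 18*t^2 + 129*t - 297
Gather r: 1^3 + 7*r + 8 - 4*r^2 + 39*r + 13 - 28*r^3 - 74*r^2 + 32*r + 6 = -28*r^3 - 78*r^2 + 78*r + 28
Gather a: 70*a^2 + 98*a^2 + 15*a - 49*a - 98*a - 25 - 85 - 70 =168*a^2 - 132*a - 180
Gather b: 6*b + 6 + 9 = 6*b + 15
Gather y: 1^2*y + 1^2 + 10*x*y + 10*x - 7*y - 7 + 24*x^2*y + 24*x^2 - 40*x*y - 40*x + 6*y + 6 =24*x^2 - 30*x + y*(24*x^2 - 30*x)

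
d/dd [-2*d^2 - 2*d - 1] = -4*d - 2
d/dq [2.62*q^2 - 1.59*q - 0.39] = 5.24*q - 1.59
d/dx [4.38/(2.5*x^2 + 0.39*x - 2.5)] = (-21.9*x - 1.7082)/(2.5*x^2 + 0.39*x - 2.5)^2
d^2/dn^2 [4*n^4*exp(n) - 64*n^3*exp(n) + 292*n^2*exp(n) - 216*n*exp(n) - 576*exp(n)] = 4*(n^4 - 8*n^3 - 11*n^2 + 142*n - 106)*exp(n)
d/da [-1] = 0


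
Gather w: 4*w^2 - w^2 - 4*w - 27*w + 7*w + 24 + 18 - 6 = 3*w^2 - 24*w + 36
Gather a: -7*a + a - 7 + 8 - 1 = -6*a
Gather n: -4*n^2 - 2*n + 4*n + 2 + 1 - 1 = -4*n^2 + 2*n + 2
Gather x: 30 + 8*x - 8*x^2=-8*x^2 + 8*x + 30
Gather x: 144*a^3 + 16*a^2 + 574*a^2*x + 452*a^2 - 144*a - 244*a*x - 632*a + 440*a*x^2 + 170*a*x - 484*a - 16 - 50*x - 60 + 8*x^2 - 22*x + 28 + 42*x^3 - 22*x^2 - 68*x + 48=144*a^3 + 468*a^2 - 1260*a + 42*x^3 + x^2*(440*a - 14) + x*(574*a^2 - 74*a - 140)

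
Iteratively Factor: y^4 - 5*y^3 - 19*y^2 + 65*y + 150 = (y - 5)*(y^3 - 19*y - 30) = (y - 5)*(y + 3)*(y^2 - 3*y - 10) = (y - 5)^2*(y + 3)*(y + 2)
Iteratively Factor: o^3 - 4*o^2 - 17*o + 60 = (o + 4)*(o^2 - 8*o + 15) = (o - 3)*(o + 4)*(o - 5)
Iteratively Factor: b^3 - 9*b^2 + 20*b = (b - 4)*(b^2 - 5*b) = b*(b - 4)*(b - 5)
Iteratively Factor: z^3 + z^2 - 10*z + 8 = (z - 1)*(z^2 + 2*z - 8) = (z - 1)*(z + 4)*(z - 2)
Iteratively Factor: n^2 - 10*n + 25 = (n - 5)*(n - 5)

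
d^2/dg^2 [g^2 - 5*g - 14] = 2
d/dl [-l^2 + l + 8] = 1 - 2*l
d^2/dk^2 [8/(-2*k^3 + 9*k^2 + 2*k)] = 16*(3*k*(2*k - 3)*(-2*k^2 + 9*k + 2) + 4*(-3*k^2 + 9*k + 1)^2)/(k^3*(-2*k^2 + 9*k + 2)^3)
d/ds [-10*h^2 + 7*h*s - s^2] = 7*h - 2*s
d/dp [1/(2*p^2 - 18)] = -p/(p^2 - 9)^2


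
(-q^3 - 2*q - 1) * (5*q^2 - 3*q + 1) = -5*q^5 + 3*q^4 - 11*q^3 + q^2 + q - 1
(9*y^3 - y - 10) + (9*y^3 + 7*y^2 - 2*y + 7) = 18*y^3 + 7*y^2 - 3*y - 3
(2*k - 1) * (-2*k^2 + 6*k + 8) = -4*k^3 + 14*k^2 + 10*k - 8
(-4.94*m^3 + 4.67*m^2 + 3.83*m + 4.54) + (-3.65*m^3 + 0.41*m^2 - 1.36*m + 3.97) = -8.59*m^3 + 5.08*m^2 + 2.47*m + 8.51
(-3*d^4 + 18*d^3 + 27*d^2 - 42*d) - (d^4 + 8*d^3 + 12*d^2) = -4*d^4 + 10*d^3 + 15*d^2 - 42*d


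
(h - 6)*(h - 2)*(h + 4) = h^3 - 4*h^2 - 20*h + 48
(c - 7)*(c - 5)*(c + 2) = c^3 - 10*c^2 + 11*c + 70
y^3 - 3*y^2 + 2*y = y*(y - 2)*(y - 1)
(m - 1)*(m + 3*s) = m^2 + 3*m*s - m - 3*s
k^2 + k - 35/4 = (k - 5/2)*(k + 7/2)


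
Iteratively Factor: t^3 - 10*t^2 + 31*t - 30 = (t - 2)*(t^2 - 8*t + 15) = (t - 3)*(t - 2)*(t - 5)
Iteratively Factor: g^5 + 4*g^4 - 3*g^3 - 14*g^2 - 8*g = (g)*(g^4 + 4*g^3 - 3*g^2 - 14*g - 8) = g*(g + 1)*(g^3 + 3*g^2 - 6*g - 8) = g*(g - 2)*(g + 1)*(g^2 + 5*g + 4) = g*(g - 2)*(g + 1)*(g + 4)*(g + 1)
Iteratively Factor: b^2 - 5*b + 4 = (b - 1)*(b - 4)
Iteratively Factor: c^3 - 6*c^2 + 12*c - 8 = (c - 2)*(c^2 - 4*c + 4) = (c - 2)^2*(c - 2)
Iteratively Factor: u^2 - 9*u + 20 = (u - 5)*(u - 4)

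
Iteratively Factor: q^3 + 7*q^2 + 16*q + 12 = (q + 2)*(q^2 + 5*q + 6) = (q + 2)^2*(q + 3)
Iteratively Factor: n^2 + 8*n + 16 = (n + 4)*(n + 4)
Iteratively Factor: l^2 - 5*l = (l - 5)*(l)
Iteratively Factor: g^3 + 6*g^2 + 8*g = (g + 4)*(g^2 + 2*g) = g*(g + 4)*(g + 2)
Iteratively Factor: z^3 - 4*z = (z)*(z^2 - 4) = z*(z + 2)*(z - 2)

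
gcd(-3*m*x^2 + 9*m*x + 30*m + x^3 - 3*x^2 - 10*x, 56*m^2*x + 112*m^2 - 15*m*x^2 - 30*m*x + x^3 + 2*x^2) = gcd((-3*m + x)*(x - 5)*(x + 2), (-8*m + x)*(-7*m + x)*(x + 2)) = x + 2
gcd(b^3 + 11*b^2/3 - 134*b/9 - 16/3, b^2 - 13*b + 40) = 1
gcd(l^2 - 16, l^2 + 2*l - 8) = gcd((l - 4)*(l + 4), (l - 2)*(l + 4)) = l + 4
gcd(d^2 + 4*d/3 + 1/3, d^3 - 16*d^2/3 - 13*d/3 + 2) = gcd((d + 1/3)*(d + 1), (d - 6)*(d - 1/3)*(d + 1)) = d + 1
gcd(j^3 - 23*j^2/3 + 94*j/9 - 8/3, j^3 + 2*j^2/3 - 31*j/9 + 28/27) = j^2 - 5*j/3 + 4/9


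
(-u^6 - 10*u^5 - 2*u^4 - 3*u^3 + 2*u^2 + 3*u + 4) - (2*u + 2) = -u^6 - 10*u^5 - 2*u^4 - 3*u^3 + 2*u^2 + u + 2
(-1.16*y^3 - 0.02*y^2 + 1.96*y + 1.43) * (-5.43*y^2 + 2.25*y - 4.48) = 6.2988*y^5 - 2.5014*y^4 - 5.491*y^3 - 3.2653*y^2 - 5.5633*y - 6.4064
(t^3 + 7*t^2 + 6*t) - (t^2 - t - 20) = t^3 + 6*t^2 + 7*t + 20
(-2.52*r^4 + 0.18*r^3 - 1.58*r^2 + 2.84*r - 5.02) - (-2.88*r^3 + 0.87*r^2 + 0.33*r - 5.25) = -2.52*r^4 + 3.06*r^3 - 2.45*r^2 + 2.51*r + 0.23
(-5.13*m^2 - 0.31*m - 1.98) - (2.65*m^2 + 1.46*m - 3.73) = -7.78*m^2 - 1.77*m + 1.75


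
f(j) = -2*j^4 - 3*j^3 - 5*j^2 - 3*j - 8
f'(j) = -8*j^3 - 9*j^2 - 10*j - 3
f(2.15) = -110.11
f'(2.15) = -145.61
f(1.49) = -43.35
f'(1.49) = -64.34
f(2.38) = -148.08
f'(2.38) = -185.63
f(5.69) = -2836.03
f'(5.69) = -1825.04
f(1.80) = -68.09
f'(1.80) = -96.82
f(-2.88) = -106.76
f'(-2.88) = 142.25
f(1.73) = -61.60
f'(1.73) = -88.66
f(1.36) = -35.72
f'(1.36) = -53.37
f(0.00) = -8.00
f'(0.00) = -3.00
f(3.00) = -305.00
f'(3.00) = -330.00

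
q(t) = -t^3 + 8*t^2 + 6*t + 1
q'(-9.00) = -381.00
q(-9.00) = 1324.00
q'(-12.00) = -618.00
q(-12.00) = 2809.00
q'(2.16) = 26.56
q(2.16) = 41.21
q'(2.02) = 26.08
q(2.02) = 37.52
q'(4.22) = 20.09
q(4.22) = 93.64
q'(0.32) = 10.81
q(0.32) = 3.71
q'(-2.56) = -54.62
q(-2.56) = 54.85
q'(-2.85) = -63.97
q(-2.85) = 72.03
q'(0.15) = 8.33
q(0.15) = 2.08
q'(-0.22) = 2.33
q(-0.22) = 0.08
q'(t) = -3*t^2 + 16*t + 6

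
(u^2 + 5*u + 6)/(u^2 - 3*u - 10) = (u + 3)/(u - 5)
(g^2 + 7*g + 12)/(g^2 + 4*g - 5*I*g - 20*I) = (g + 3)/(g - 5*I)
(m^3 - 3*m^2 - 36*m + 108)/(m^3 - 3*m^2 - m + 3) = (m^2 - 36)/(m^2 - 1)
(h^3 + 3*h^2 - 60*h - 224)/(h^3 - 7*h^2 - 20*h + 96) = (h + 7)/(h - 3)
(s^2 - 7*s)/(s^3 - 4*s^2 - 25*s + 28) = s/(s^2 + 3*s - 4)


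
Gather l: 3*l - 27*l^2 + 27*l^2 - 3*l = 0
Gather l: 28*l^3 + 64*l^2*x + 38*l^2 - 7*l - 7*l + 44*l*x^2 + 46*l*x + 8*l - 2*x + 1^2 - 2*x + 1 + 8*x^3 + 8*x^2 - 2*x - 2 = 28*l^3 + l^2*(64*x + 38) + l*(44*x^2 + 46*x - 6) + 8*x^3 + 8*x^2 - 6*x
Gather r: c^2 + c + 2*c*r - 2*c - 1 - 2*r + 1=c^2 - c + r*(2*c - 2)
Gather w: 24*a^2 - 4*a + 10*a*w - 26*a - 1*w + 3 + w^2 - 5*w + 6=24*a^2 - 30*a + w^2 + w*(10*a - 6) + 9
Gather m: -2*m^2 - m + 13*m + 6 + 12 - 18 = -2*m^2 + 12*m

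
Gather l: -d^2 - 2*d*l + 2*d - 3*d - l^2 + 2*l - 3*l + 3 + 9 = -d^2 - d - l^2 + l*(-2*d - 1) + 12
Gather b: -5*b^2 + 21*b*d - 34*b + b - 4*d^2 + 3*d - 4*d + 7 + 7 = -5*b^2 + b*(21*d - 33) - 4*d^2 - d + 14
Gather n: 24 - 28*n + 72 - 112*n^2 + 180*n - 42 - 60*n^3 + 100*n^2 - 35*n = -60*n^3 - 12*n^2 + 117*n + 54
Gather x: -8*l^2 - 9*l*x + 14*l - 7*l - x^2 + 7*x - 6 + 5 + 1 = -8*l^2 + 7*l - x^2 + x*(7 - 9*l)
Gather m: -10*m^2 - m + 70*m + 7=-10*m^2 + 69*m + 7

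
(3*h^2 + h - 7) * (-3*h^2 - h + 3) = -9*h^4 - 6*h^3 + 29*h^2 + 10*h - 21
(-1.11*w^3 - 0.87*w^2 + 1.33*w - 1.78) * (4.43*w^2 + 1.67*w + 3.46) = -4.9173*w^5 - 5.7078*w^4 + 0.5984*w^3 - 8.6745*w^2 + 1.6292*w - 6.1588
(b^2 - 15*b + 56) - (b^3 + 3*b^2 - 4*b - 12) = -b^3 - 2*b^2 - 11*b + 68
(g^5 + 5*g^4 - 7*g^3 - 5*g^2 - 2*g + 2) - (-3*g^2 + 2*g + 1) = g^5 + 5*g^4 - 7*g^3 - 2*g^2 - 4*g + 1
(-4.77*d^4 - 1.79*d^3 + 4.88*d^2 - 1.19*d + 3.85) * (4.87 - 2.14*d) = 10.2078*d^5 - 19.3993*d^4 - 19.1605*d^3 + 26.3122*d^2 - 14.0343*d + 18.7495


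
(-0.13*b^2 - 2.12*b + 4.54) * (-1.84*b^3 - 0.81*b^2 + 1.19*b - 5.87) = 0.2392*b^5 + 4.0061*b^4 - 6.7911*b^3 - 5.4371*b^2 + 17.847*b - 26.6498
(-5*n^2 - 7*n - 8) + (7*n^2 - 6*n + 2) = 2*n^2 - 13*n - 6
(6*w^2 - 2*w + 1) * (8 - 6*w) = -36*w^3 + 60*w^2 - 22*w + 8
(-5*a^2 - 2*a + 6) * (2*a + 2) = -10*a^3 - 14*a^2 + 8*a + 12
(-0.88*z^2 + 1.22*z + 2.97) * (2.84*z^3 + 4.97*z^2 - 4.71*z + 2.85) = -2.4992*z^5 - 0.9088*z^4 + 18.643*z^3 + 6.5067*z^2 - 10.5117*z + 8.4645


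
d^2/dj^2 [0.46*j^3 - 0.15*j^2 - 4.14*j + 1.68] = 2.76*j - 0.3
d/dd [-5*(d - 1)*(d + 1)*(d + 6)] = -15*d^2 - 60*d + 5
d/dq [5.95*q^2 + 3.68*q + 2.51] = 11.9*q + 3.68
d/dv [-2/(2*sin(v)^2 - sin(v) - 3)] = 2*(4*sin(v) - 1)*cos(v)/(sin(v) + cos(2*v) + 2)^2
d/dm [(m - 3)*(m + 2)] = 2*m - 1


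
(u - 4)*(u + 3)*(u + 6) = u^3 + 5*u^2 - 18*u - 72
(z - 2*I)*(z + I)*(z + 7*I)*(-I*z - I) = -I*z^4 + 6*z^3 - I*z^3 + 6*z^2 - 9*I*z^2 + 14*z - 9*I*z + 14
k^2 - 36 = (k - 6)*(k + 6)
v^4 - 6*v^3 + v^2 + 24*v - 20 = (v - 5)*(v - 2)*(v - 1)*(v + 2)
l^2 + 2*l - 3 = (l - 1)*(l + 3)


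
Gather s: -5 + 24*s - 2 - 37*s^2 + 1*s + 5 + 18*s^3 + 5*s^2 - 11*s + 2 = 18*s^3 - 32*s^2 + 14*s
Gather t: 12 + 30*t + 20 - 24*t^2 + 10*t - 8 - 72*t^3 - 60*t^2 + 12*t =-72*t^3 - 84*t^2 + 52*t + 24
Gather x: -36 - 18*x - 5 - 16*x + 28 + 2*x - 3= -32*x - 16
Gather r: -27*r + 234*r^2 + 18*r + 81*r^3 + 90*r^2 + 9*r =81*r^3 + 324*r^2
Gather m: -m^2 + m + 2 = -m^2 + m + 2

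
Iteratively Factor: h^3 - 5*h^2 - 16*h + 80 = (h - 5)*(h^2 - 16) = (h - 5)*(h + 4)*(h - 4)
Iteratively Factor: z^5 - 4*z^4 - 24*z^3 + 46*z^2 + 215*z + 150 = (z + 3)*(z^4 - 7*z^3 - 3*z^2 + 55*z + 50) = (z + 2)*(z + 3)*(z^3 - 9*z^2 + 15*z + 25) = (z - 5)*(z + 2)*(z + 3)*(z^2 - 4*z - 5) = (z - 5)*(z + 1)*(z + 2)*(z + 3)*(z - 5)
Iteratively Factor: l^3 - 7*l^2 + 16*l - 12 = (l - 2)*(l^2 - 5*l + 6) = (l - 3)*(l - 2)*(l - 2)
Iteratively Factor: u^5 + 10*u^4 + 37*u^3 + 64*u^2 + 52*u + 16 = (u + 4)*(u^4 + 6*u^3 + 13*u^2 + 12*u + 4) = (u + 2)*(u + 4)*(u^3 + 4*u^2 + 5*u + 2) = (u + 1)*(u + 2)*(u + 4)*(u^2 + 3*u + 2) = (u + 1)^2*(u + 2)*(u + 4)*(u + 2)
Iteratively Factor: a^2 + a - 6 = (a + 3)*(a - 2)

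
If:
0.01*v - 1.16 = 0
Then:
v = 116.00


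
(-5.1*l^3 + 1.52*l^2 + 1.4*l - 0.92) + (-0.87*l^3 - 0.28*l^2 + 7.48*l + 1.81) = -5.97*l^3 + 1.24*l^2 + 8.88*l + 0.89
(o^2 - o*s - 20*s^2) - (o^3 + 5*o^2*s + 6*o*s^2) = -o^3 - 5*o^2*s + o^2 - 6*o*s^2 - o*s - 20*s^2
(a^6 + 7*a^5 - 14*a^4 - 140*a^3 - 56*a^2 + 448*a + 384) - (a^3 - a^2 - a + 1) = a^6 + 7*a^5 - 14*a^4 - 141*a^3 - 55*a^2 + 449*a + 383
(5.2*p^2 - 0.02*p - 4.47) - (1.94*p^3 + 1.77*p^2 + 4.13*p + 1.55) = -1.94*p^3 + 3.43*p^2 - 4.15*p - 6.02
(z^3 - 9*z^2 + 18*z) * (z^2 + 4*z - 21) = z^5 - 5*z^4 - 39*z^3 + 261*z^2 - 378*z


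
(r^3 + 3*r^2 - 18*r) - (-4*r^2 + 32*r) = r^3 + 7*r^2 - 50*r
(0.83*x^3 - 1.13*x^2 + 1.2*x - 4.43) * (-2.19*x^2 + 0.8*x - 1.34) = -1.8177*x^5 + 3.1387*x^4 - 4.6442*x^3 + 12.1759*x^2 - 5.152*x + 5.9362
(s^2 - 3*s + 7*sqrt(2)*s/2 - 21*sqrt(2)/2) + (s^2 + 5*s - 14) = 2*s^2 + 2*s + 7*sqrt(2)*s/2 - 21*sqrt(2)/2 - 14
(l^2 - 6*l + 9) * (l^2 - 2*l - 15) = l^4 - 8*l^3 + 6*l^2 + 72*l - 135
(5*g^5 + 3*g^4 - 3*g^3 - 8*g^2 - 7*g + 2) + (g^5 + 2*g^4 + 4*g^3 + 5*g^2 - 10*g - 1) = 6*g^5 + 5*g^4 + g^3 - 3*g^2 - 17*g + 1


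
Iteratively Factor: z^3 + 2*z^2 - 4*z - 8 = (z + 2)*(z^2 - 4) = (z - 2)*(z + 2)*(z + 2)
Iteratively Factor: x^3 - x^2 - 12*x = (x - 4)*(x^2 + 3*x) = (x - 4)*(x + 3)*(x)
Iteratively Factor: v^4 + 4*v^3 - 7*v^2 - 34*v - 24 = (v - 3)*(v^3 + 7*v^2 + 14*v + 8) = (v - 3)*(v + 2)*(v^2 + 5*v + 4) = (v - 3)*(v + 1)*(v + 2)*(v + 4)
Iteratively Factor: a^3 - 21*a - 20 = (a + 4)*(a^2 - 4*a - 5) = (a - 5)*(a + 4)*(a + 1)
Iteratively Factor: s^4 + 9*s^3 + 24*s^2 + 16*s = (s + 1)*(s^3 + 8*s^2 + 16*s) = (s + 1)*(s + 4)*(s^2 + 4*s) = s*(s + 1)*(s + 4)*(s + 4)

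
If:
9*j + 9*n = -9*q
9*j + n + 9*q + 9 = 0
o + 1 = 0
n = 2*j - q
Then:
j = 0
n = 9/8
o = -1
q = -9/8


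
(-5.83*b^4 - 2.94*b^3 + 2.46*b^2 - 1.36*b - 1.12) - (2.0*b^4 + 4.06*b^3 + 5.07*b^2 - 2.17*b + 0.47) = -7.83*b^4 - 7.0*b^3 - 2.61*b^2 + 0.81*b - 1.59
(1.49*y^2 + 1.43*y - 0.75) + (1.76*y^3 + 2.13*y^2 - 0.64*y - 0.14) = 1.76*y^3 + 3.62*y^2 + 0.79*y - 0.89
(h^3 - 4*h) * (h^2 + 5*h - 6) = h^5 + 5*h^4 - 10*h^3 - 20*h^2 + 24*h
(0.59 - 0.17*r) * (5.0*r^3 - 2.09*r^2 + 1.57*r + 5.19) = -0.85*r^4 + 3.3053*r^3 - 1.5*r^2 + 0.0439999999999999*r + 3.0621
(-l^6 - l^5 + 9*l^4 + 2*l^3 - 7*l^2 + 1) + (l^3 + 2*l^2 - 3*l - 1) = -l^6 - l^5 + 9*l^4 + 3*l^3 - 5*l^2 - 3*l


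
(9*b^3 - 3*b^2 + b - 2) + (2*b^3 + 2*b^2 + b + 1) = 11*b^3 - b^2 + 2*b - 1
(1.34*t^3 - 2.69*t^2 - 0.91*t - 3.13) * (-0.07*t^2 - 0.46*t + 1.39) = -0.0938*t^5 - 0.4281*t^4 + 3.1637*t^3 - 3.1014*t^2 + 0.1749*t - 4.3507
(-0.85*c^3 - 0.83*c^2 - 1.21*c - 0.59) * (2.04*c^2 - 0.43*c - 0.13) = -1.734*c^5 - 1.3277*c^4 - 2.001*c^3 - 0.5754*c^2 + 0.411*c + 0.0767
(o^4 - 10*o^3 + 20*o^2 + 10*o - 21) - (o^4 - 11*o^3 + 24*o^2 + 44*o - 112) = o^3 - 4*o^2 - 34*o + 91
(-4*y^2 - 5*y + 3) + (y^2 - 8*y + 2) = -3*y^2 - 13*y + 5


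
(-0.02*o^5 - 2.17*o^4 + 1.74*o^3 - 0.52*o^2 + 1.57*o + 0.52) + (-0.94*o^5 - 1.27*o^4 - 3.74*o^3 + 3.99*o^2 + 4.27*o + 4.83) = -0.96*o^5 - 3.44*o^4 - 2.0*o^3 + 3.47*o^2 + 5.84*o + 5.35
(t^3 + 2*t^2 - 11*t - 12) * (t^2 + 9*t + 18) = t^5 + 11*t^4 + 25*t^3 - 75*t^2 - 306*t - 216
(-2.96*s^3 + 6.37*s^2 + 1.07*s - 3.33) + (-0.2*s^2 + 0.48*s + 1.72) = -2.96*s^3 + 6.17*s^2 + 1.55*s - 1.61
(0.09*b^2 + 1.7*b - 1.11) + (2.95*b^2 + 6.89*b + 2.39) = 3.04*b^2 + 8.59*b + 1.28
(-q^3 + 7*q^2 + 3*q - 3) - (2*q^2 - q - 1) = -q^3 + 5*q^2 + 4*q - 2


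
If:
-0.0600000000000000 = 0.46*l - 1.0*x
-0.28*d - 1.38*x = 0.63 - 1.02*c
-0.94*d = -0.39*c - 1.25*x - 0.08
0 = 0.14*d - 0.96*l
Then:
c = 0.92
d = 0.60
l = 0.09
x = 0.10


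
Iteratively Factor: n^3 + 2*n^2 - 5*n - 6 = (n + 3)*(n^2 - n - 2) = (n - 2)*(n + 3)*(n + 1)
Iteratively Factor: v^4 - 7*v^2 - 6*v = (v)*(v^3 - 7*v - 6) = v*(v + 2)*(v^2 - 2*v - 3) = v*(v - 3)*(v + 2)*(v + 1)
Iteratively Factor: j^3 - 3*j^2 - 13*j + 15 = (j - 1)*(j^2 - 2*j - 15) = (j - 1)*(j + 3)*(j - 5)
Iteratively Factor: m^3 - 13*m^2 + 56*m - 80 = (m - 4)*(m^2 - 9*m + 20) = (m - 4)^2*(m - 5)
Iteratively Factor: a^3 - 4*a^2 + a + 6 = (a + 1)*(a^2 - 5*a + 6) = (a - 2)*(a + 1)*(a - 3)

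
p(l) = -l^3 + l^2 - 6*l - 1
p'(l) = -3*l^2 + 2*l - 6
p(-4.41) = 130.67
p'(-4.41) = -73.16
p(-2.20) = 27.69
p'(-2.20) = -24.92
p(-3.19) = 60.78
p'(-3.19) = -42.91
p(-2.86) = 47.73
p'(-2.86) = -36.26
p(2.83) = -32.64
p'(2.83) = -24.37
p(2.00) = -17.00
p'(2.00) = -14.00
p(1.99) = -16.86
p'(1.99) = -13.90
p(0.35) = -3.02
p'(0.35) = -5.67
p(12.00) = -1657.00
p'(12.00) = -414.00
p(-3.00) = 53.00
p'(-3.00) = -39.00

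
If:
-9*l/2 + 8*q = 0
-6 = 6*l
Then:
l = -1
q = -9/16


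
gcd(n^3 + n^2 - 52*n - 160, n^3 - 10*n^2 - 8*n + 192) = n^2 - 4*n - 32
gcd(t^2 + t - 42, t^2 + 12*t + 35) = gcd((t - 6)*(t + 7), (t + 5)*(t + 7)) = t + 7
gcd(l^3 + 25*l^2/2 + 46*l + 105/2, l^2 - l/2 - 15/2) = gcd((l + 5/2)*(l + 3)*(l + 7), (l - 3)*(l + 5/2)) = l + 5/2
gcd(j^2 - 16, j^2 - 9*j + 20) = j - 4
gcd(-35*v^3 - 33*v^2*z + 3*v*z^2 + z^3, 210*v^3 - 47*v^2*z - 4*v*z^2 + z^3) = -35*v^2 + 2*v*z + z^2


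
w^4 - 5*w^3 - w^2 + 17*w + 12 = (w - 4)*(w - 3)*(w + 1)^2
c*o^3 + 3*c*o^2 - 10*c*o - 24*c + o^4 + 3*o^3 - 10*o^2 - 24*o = (c + o)*(o - 3)*(o + 2)*(o + 4)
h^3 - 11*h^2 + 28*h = h*(h - 7)*(h - 4)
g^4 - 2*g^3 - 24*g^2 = g^2*(g - 6)*(g + 4)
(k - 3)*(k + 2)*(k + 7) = k^3 + 6*k^2 - 13*k - 42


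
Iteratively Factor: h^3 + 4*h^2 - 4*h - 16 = (h + 2)*(h^2 + 2*h - 8) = (h - 2)*(h + 2)*(h + 4)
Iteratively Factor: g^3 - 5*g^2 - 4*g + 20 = (g - 2)*(g^2 - 3*g - 10) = (g - 2)*(g + 2)*(g - 5)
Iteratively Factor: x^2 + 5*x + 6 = (x + 2)*(x + 3)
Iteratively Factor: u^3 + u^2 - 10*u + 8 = (u - 1)*(u^2 + 2*u - 8) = (u - 2)*(u - 1)*(u + 4)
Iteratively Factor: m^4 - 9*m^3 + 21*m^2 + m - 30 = (m - 2)*(m^3 - 7*m^2 + 7*m + 15) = (m - 5)*(m - 2)*(m^2 - 2*m - 3) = (m - 5)*(m - 2)*(m + 1)*(m - 3)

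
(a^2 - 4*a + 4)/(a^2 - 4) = (a - 2)/(a + 2)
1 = 1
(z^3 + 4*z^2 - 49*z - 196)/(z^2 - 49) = z + 4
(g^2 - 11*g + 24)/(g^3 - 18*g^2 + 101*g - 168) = 1/(g - 7)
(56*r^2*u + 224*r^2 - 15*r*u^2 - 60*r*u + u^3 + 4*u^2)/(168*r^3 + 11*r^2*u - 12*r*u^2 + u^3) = (u + 4)/(3*r + u)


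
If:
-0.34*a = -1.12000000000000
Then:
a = 3.29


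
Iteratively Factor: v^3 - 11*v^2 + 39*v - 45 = (v - 5)*(v^2 - 6*v + 9) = (v - 5)*(v - 3)*(v - 3)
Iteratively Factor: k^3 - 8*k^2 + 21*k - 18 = (k - 3)*(k^2 - 5*k + 6) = (k - 3)^2*(k - 2)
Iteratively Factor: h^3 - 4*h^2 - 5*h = (h)*(h^2 - 4*h - 5) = h*(h - 5)*(h + 1)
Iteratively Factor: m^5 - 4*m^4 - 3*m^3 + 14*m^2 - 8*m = (m)*(m^4 - 4*m^3 - 3*m^2 + 14*m - 8) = m*(m - 4)*(m^3 - 3*m + 2) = m*(m - 4)*(m - 1)*(m^2 + m - 2) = m*(m - 4)*(m - 1)*(m + 2)*(m - 1)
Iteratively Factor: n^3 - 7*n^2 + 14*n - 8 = (n - 2)*(n^2 - 5*n + 4) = (n - 2)*(n - 1)*(n - 4)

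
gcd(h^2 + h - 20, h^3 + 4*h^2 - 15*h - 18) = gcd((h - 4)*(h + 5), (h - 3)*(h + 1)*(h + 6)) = 1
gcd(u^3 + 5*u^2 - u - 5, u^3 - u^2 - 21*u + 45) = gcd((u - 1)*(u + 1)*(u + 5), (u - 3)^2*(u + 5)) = u + 5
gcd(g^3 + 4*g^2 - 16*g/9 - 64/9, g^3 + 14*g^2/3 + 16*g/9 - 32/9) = g^2 + 16*g/3 + 16/3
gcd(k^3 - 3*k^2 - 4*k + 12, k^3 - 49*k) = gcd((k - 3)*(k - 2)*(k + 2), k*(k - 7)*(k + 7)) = 1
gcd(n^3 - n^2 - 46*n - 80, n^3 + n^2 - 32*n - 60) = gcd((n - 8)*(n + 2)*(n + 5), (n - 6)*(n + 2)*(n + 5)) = n^2 + 7*n + 10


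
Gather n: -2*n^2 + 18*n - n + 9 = -2*n^2 + 17*n + 9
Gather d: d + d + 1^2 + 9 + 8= 2*d + 18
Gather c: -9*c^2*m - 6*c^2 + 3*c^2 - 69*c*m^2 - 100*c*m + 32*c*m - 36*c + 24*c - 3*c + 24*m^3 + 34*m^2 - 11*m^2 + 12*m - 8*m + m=c^2*(-9*m - 3) + c*(-69*m^2 - 68*m - 15) + 24*m^3 + 23*m^2 + 5*m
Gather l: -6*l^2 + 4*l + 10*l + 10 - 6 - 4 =-6*l^2 + 14*l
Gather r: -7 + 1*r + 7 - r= 0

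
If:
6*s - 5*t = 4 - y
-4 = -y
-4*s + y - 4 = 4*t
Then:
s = 0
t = 0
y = 4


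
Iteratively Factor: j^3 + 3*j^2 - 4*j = (j)*(j^2 + 3*j - 4) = j*(j - 1)*(j + 4)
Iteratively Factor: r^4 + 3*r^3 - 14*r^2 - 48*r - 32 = (r + 1)*(r^3 + 2*r^2 - 16*r - 32) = (r - 4)*(r + 1)*(r^2 + 6*r + 8) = (r - 4)*(r + 1)*(r + 4)*(r + 2)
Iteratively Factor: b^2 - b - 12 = (b + 3)*(b - 4)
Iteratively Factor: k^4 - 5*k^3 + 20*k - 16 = (k - 2)*(k^3 - 3*k^2 - 6*k + 8) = (k - 2)*(k + 2)*(k^2 - 5*k + 4) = (k - 4)*(k - 2)*(k + 2)*(k - 1)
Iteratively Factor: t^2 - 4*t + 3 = (t - 1)*(t - 3)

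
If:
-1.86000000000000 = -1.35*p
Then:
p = 1.38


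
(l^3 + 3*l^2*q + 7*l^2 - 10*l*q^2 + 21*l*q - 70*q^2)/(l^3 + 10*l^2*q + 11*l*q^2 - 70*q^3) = (l + 7)/(l + 7*q)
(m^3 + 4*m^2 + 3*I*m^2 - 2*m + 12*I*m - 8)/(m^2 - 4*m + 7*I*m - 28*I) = (m^3 + m^2*(4 + 3*I) + m*(-2 + 12*I) - 8)/(m^2 + m*(-4 + 7*I) - 28*I)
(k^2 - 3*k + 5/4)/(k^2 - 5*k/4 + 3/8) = 2*(2*k - 5)/(4*k - 3)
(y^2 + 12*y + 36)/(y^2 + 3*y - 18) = (y + 6)/(y - 3)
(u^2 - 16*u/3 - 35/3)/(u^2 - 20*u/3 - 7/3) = (3*u + 5)/(3*u + 1)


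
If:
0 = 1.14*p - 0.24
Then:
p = 0.21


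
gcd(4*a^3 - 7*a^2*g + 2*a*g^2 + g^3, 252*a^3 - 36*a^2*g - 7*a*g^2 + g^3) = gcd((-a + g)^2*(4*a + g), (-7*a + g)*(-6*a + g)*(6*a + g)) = 1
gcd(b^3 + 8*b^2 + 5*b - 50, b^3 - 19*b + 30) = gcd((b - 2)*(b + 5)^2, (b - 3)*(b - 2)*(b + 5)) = b^2 + 3*b - 10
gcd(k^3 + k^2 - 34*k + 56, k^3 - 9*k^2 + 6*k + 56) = k - 4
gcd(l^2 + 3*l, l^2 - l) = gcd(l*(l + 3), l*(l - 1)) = l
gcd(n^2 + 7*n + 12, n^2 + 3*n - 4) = n + 4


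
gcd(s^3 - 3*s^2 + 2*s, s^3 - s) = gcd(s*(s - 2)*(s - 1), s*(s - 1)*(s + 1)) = s^2 - s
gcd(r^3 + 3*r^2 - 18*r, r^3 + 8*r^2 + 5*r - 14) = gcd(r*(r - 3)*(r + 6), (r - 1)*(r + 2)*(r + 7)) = 1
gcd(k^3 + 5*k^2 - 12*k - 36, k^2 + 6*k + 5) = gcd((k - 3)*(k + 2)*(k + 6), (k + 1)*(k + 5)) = 1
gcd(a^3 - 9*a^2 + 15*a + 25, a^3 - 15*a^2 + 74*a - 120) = a - 5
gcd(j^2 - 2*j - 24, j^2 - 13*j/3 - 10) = j - 6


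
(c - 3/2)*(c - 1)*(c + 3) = c^3 + c^2/2 - 6*c + 9/2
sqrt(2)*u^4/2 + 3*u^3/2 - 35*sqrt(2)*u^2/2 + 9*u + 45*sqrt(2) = (u - 3*sqrt(2))*(u - 3*sqrt(2)/2)*(u + 5*sqrt(2))*(sqrt(2)*u/2 + 1)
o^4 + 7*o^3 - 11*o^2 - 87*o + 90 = (o - 3)*(o - 1)*(o + 5)*(o + 6)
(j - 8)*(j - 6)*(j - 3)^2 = j^4 - 20*j^3 + 141*j^2 - 414*j + 432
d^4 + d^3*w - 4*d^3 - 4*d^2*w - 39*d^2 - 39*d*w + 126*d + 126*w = (d - 7)*(d - 3)*(d + 6)*(d + w)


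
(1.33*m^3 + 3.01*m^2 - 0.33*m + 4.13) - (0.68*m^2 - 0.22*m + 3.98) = 1.33*m^3 + 2.33*m^2 - 0.11*m + 0.15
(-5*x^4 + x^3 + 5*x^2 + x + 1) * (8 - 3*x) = 15*x^5 - 43*x^4 - 7*x^3 + 37*x^2 + 5*x + 8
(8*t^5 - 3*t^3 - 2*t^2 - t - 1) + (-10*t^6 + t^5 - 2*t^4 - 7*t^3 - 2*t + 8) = -10*t^6 + 9*t^5 - 2*t^4 - 10*t^3 - 2*t^2 - 3*t + 7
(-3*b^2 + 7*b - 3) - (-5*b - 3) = -3*b^2 + 12*b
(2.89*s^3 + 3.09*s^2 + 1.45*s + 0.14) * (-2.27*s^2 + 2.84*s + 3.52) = -6.5603*s^5 + 1.1933*s^4 + 15.6569*s^3 + 14.677*s^2 + 5.5016*s + 0.4928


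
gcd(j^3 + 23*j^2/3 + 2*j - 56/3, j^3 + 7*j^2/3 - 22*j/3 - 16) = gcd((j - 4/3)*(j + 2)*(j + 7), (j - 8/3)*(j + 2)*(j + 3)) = j + 2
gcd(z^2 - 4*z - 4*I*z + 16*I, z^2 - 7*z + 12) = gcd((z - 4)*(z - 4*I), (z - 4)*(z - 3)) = z - 4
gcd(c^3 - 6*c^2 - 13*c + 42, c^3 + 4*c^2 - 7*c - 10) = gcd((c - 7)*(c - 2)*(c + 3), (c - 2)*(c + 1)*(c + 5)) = c - 2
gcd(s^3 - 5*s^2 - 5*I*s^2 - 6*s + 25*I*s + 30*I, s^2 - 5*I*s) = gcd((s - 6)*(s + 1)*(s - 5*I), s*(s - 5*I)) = s - 5*I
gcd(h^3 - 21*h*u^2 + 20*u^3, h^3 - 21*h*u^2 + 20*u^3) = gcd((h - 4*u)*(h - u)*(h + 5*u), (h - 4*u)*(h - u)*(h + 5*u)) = h^3 - 21*h*u^2 + 20*u^3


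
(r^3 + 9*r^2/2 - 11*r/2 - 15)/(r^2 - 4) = (2*r^2 + 13*r + 15)/(2*(r + 2))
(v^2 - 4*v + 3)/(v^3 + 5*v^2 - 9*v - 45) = (v - 1)/(v^2 + 8*v + 15)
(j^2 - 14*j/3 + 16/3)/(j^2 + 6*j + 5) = (3*j^2 - 14*j + 16)/(3*(j^2 + 6*j + 5))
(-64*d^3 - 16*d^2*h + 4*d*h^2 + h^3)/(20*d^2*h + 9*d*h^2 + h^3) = (-16*d^2 + h^2)/(h*(5*d + h))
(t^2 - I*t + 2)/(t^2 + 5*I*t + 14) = (t + I)/(t + 7*I)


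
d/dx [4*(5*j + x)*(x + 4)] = 20*j + 8*x + 16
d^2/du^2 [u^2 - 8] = 2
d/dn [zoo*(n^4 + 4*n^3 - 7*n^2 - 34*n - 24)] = zoo*(n^3 + n^2 + n + 1)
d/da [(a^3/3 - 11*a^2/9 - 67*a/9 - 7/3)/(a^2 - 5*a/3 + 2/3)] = (9*a^4 - 30*a^3 + 274*a^2 + 82*a - 239)/(3*(9*a^4 - 30*a^3 + 37*a^2 - 20*a + 4))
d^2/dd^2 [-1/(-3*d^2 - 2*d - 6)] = 2*(-9*d^2 - 6*d + 4*(3*d + 1)^2 - 18)/(3*d^2 + 2*d + 6)^3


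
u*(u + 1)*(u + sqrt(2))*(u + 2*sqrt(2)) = u^4 + u^3 + 3*sqrt(2)*u^3 + 4*u^2 + 3*sqrt(2)*u^2 + 4*u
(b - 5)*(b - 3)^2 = b^3 - 11*b^2 + 39*b - 45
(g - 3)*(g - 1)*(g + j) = g^3 + g^2*j - 4*g^2 - 4*g*j + 3*g + 3*j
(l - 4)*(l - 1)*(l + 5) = l^3 - 21*l + 20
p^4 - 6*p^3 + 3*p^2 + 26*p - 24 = (p - 4)*(p - 3)*(p - 1)*(p + 2)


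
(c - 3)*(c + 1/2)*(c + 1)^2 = c^4 - c^3/2 - 11*c^2/2 - 11*c/2 - 3/2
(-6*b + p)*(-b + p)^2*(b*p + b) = -6*b^4*p - 6*b^4 + 13*b^3*p^2 + 13*b^3*p - 8*b^2*p^3 - 8*b^2*p^2 + b*p^4 + b*p^3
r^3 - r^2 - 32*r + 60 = (r - 5)*(r - 2)*(r + 6)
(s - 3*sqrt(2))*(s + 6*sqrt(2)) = s^2 + 3*sqrt(2)*s - 36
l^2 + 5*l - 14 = (l - 2)*(l + 7)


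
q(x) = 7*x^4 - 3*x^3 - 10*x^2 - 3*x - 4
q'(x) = 28*x^3 - 9*x^2 - 20*x - 3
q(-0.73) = -3.98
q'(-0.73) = -4.09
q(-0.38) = -3.99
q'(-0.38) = 1.76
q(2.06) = 47.22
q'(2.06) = 162.38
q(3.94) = 1332.33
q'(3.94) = 1491.05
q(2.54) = 166.06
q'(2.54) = 346.97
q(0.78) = -11.26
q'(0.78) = -10.79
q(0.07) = -4.26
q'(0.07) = -4.43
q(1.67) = 3.57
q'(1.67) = 68.91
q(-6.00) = 9374.00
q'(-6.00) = -6255.00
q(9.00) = 42899.00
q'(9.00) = 19500.00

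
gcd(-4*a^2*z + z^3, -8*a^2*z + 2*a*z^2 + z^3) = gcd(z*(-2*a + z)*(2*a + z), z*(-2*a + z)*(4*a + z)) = -2*a*z + z^2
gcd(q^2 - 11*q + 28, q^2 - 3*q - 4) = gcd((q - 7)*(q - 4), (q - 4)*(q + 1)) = q - 4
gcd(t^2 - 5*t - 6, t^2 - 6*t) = t - 6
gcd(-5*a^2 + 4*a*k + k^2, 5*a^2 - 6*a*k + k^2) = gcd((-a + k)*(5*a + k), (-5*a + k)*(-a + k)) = a - k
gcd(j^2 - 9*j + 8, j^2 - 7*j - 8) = j - 8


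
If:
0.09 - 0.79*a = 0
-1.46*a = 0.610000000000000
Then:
No Solution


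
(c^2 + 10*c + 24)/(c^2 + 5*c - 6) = (c + 4)/(c - 1)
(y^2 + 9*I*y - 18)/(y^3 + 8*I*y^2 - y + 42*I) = (y + 6*I)/(y^2 + 5*I*y + 14)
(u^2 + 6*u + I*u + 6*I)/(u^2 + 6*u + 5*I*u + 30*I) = (u + I)/(u + 5*I)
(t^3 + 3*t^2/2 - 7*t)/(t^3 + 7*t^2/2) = (t - 2)/t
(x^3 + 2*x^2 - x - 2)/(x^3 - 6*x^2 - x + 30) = (x^2 - 1)/(x^2 - 8*x + 15)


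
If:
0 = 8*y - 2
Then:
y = 1/4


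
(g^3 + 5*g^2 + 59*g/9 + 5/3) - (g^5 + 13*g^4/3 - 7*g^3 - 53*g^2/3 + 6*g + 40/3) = -g^5 - 13*g^4/3 + 8*g^3 + 68*g^2/3 + 5*g/9 - 35/3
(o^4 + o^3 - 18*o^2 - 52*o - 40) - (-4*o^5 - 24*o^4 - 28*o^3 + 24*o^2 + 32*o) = 4*o^5 + 25*o^4 + 29*o^3 - 42*o^2 - 84*o - 40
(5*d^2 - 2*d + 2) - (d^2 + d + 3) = 4*d^2 - 3*d - 1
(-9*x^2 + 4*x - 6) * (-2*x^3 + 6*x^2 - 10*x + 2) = 18*x^5 - 62*x^4 + 126*x^3 - 94*x^2 + 68*x - 12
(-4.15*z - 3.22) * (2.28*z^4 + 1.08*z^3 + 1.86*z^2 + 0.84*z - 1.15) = -9.462*z^5 - 11.8236*z^4 - 11.1966*z^3 - 9.4752*z^2 + 2.0677*z + 3.703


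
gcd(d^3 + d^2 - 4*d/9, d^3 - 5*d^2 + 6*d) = d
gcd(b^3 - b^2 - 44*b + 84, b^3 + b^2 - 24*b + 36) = b - 2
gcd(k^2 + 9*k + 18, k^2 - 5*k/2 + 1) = 1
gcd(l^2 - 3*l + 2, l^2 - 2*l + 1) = l - 1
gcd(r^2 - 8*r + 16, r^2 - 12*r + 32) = r - 4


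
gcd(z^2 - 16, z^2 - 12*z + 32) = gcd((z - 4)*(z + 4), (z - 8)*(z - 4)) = z - 4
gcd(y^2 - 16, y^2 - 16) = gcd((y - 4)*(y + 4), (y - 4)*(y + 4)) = y^2 - 16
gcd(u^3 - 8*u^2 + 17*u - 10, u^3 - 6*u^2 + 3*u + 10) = u^2 - 7*u + 10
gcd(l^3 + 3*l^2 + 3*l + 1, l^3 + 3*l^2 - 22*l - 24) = l + 1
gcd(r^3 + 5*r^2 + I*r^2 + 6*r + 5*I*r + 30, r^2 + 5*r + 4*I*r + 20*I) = r + 5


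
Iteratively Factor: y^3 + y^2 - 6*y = (y)*(y^2 + y - 6) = y*(y + 3)*(y - 2)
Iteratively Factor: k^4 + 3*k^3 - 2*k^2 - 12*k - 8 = (k - 2)*(k^3 + 5*k^2 + 8*k + 4) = (k - 2)*(k + 2)*(k^2 + 3*k + 2) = (k - 2)*(k + 2)^2*(k + 1)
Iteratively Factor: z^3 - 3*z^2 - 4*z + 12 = (z - 2)*(z^2 - z - 6) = (z - 2)*(z + 2)*(z - 3)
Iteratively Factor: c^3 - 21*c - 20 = (c + 4)*(c^2 - 4*c - 5) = (c + 1)*(c + 4)*(c - 5)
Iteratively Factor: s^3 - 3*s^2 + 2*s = (s - 1)*(s^2 - 2*s) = s*(s - 1)*(s - 2)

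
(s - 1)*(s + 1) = s^2 - 1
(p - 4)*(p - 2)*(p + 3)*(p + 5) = p^4 + 2*p^3 - 25*p^2 - 26*p + 120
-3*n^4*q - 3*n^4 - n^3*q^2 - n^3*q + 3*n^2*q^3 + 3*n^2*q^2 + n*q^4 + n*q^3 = (-n + q)*(n + q)*(3*n + q)*(n*q + n)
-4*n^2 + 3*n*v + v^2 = (-n + v)*(4*n + v)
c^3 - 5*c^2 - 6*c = c*(c - 6)*(c + 1)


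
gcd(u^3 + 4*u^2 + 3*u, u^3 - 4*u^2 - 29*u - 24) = u^2 + 4*u + 3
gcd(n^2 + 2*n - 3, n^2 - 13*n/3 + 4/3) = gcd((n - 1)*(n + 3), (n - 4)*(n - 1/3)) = 1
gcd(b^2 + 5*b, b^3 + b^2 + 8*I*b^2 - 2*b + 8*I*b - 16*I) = 1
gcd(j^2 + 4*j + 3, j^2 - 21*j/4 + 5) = 1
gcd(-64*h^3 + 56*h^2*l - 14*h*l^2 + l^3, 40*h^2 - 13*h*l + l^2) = 8*h - l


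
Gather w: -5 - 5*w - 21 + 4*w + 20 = -w - 6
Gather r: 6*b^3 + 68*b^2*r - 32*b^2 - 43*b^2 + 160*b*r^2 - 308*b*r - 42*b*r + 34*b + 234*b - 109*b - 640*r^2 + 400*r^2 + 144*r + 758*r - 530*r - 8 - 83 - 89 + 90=6*b^3 - 75*b^2 + 159*b + r^2*(160*b - 240) + r*(68*b^2 - 350*b + 372) - 90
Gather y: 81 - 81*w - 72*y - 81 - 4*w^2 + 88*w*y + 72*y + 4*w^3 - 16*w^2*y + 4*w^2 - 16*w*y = 4*w^3 - 81*w + y*(-16*w^2 + 72*w)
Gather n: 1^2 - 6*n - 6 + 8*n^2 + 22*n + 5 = 8*n^2 + 16*n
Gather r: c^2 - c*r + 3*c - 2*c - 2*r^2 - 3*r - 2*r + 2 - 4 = c^2 + c - 2*r^2 + r*(-c - 5) - 2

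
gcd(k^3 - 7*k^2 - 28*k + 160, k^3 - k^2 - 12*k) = k - 4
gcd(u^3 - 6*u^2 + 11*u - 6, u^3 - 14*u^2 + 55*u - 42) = u - 1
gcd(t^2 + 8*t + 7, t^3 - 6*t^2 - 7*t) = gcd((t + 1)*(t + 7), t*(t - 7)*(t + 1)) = t + 1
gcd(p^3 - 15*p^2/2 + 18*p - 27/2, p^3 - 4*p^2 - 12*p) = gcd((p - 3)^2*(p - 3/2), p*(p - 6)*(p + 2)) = 1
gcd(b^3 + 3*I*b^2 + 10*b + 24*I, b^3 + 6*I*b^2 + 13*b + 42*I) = b^2 - I*b + 6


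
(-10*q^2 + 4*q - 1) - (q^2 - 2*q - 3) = -11*q^2 + 6*q + 2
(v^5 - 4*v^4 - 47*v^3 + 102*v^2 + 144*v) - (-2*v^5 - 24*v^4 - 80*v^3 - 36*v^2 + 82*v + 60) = 3*v^5 + 20*v^4 + 33*v^3 + 138*v^2 + 62*v - 60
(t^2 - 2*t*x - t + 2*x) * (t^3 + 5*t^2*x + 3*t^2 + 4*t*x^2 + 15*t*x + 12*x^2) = t^5 + 3*t^4*x + 2*t^4 - 6*t^3*x^2 + 6*t^3*x - 3*t^3 - 8*t^2*x^3 - 12*t^2*x^2 - 9*t^2*x - 16*t*x^3 + 18*t*x^2 + 24*x^3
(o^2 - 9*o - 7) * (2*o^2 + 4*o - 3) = 2*o^4 - 14*o^3 - 53*o^2 - o + 21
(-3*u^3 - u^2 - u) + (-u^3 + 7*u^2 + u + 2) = -4*u^3 + 6*u^2 + 2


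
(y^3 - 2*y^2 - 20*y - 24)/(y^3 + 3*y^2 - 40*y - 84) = (y + 2)/(y + 7)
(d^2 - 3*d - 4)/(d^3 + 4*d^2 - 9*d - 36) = (d^2 - 3*d - 4)/(d^3 + 4*d^2 - 9*d - 36)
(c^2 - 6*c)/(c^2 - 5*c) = (c - 6)/(c - 5)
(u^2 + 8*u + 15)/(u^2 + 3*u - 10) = (u + 3)/(u - 2)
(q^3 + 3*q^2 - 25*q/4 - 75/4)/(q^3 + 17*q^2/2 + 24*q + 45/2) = (q - 5/2)/(q + 3)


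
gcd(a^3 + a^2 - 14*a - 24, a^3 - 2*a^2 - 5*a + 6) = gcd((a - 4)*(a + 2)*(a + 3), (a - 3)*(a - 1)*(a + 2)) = a + 2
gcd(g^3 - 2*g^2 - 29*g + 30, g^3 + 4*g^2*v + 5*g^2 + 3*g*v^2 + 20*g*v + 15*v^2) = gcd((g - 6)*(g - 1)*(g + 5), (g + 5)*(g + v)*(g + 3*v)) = g + 5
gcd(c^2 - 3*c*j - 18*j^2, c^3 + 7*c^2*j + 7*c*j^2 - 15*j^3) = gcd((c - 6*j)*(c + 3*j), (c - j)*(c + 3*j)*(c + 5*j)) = c + 3*j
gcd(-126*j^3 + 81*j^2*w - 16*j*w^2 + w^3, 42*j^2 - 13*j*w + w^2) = 42*j^2 - 13*j*w + w^2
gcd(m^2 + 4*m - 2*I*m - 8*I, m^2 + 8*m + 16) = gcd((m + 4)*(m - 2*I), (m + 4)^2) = m + 4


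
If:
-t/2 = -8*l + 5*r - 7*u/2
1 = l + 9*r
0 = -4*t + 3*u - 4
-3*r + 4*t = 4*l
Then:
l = -107/297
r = 404/2673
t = -20/81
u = 244/243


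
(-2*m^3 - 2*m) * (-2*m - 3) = 4*m^4 + 6*m^3 + 4*m^2 + 6*m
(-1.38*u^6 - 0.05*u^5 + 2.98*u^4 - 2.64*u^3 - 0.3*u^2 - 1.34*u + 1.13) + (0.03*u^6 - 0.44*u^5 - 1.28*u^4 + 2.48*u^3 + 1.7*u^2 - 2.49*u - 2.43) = -1.35*u^6 - 0.49*u^5 + 1.7*u^4 - 0.16*u^3 + 1.4*u^2 - 3.83*u - 1.3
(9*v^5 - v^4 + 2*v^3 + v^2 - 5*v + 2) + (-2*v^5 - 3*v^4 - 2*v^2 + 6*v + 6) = 7*v^5 - 4*v^4 + 2*v^3 - v^2 + v + 8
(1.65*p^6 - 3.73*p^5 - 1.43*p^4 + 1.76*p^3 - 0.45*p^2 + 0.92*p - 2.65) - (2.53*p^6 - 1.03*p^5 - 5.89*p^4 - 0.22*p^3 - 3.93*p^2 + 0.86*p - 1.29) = -0.88*p^6 - 2.7*p^5 + 4.46*p^4 + 1.98*p^3 + 3.48*p^2 + 0.0600000000000001*p - 1.36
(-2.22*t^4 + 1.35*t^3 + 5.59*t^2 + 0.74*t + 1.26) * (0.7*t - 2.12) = -1.554*t^5 + 5.6514*t^4 + 1.051*t^3 - 11.3328*t^2 - 0.6868*t - 2.6712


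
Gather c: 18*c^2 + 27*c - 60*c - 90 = 18*c^2 - 33*c - 90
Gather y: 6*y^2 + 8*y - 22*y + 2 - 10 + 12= 6*y^2 - 14*y + 4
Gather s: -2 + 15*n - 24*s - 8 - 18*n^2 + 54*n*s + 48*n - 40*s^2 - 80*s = -18*n^2 + 63*n - 40*s^2 + s*(54*n - 104) - 10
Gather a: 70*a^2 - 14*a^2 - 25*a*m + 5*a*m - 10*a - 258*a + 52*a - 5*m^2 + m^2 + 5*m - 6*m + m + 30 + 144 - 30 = 56*a^2 + a*(-20*m - 216) - 4*m^2 + 144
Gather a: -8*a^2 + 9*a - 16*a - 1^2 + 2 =-8*a^2 - 7*a + 1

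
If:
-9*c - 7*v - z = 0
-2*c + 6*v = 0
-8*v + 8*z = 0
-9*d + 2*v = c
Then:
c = 0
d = 0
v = 0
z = 0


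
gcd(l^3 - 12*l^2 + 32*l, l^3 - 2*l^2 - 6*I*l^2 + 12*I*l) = l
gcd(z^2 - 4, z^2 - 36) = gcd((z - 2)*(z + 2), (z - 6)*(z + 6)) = 1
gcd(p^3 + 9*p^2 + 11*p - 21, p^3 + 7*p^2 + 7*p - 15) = p^2 + 2*p - 3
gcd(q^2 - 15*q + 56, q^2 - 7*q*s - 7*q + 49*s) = q - 7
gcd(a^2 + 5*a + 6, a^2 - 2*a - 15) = a + 3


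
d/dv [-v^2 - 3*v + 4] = -2*v - 3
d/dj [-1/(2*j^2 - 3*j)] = (4*j - 3)/(j^2*(2*j - 3)^2)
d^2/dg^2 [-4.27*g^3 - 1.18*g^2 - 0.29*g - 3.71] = -25.62*g - 2.36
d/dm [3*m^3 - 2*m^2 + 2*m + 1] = 9*m^2 - 4*m + 2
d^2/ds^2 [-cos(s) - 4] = cos(s)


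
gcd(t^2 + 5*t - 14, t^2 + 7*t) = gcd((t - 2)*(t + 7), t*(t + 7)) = t + 7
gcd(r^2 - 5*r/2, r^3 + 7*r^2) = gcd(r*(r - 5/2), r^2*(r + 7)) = r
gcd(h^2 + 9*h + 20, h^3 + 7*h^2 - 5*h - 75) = h + 5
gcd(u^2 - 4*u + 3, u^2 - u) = u - 1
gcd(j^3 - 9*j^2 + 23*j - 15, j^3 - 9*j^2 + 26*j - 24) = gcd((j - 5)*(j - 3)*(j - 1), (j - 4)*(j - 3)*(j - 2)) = j - 3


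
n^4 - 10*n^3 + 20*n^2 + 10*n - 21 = (n - 7)*(n - 3)*(n - 1)*(n + 1)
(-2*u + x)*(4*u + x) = -8*u^2 + 2*u*x + x^2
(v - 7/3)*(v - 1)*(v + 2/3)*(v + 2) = v^4 - 2*v^3/3 - 47*v^2/9 + 16*v/9 + 28/9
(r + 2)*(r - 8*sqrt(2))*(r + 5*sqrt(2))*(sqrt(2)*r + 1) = sqrt(2)*r^4 - 5*r^3 + 2*sqrt(2)*r^3 - 83*sqrt(2)*r^2 - 10*r^2 - 166*sqrt(2)*r - 80*r - 160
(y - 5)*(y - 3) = y^2 - 8*y + 15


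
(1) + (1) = 2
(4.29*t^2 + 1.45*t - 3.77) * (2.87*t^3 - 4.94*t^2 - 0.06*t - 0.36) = 12.3123*t^5 - 17.0311*t^4 - 18.2403*t^3 + 16.9924*t^2 - 0.2958*t + 1.3572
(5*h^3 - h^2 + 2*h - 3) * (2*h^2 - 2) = 10*h^5 - 2*h^4 - 6*h^3 - 4*h^2 - 4*h + 6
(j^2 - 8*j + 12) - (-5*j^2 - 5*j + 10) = 6*j^2 - 3*j + 2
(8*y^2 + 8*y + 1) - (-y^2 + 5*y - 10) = 9*y^2 + 3*y + 11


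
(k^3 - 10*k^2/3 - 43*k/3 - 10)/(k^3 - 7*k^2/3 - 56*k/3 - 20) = (k + 1)/(k + 2)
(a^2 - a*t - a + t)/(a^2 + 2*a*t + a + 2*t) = (a^2 - a*t - a + t)/(a^2 + 2*a*t + a + 2*t)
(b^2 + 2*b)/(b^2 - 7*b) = (b + 2)/(b - 7)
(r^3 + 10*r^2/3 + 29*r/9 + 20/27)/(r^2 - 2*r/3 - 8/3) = (r^2 + 2*r + 5/9)/(r - 2)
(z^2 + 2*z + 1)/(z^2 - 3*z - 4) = (z + 1)/(z - 4)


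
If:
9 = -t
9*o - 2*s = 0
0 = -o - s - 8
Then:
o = -16/11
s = -72/11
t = -9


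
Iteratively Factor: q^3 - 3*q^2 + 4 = (q - 2)*(q^2 - q - 2) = (q - 2)*(q + 1)*(q - 2)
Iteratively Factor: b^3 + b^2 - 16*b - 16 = (b - 4)*(b^2 + 5*b + 4) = (b - 4)*(b + 1)*(b + 4)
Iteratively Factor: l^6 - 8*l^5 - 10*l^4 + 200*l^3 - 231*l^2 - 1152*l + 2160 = (l - 5)*(l^5 - 3*l^4 - 25*l^3 + 75*l^2 + 144*l - 432) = (l - 5)*(l + 3)*(l^4 - 6*l^3 - 7*l^2 + 96*l - 144) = (l - 5)*(l - 3)*(l + 3)*(l^3 - 3*l^2 - 16*l + 48) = (l - 5)*(l - 3)^2*(l + 3)*(l^2 - 16) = (l - 5)*(l - 4)*(l - 3)^2*(l + 3)*(l + 4)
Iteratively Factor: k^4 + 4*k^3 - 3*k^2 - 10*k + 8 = (k + 4)*(k^3 - 3*k + 2) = (k + 2)*(k + 4)*(k^2 - 2*k + 1) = (k - 1)*(k + 2)*(k + 4)*(k - 1)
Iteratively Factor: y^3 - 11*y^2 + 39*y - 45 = (y - 3)*(y^2 - 8*y + 15) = (y - 5)*(y - 3)*(y - 3)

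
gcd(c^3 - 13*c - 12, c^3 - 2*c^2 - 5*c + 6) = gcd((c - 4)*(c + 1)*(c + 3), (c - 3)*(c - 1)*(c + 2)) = 1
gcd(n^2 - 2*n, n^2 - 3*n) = n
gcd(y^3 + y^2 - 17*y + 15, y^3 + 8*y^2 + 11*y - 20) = y^2 + 4*y - 5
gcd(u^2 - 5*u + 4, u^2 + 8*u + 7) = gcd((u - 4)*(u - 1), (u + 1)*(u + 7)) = 1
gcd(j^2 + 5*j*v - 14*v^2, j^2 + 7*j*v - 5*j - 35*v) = j + 7*v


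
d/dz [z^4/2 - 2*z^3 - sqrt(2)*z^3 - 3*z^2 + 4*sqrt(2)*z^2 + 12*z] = 2*z^3 - 6*z^2 - 3*sqrt(2)*z^2 - 6*z + 8*sqrt(2)*z + 12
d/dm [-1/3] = 0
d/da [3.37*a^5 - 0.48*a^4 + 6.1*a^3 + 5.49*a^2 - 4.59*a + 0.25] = 16.85*a^4 - 1.92*a^3 + 18.3*a^2 + 10.98*a - 4.59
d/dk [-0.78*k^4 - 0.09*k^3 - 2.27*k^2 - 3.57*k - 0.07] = -3.12*k^3 - 0.27*k^2 - 4.54*k - 3.57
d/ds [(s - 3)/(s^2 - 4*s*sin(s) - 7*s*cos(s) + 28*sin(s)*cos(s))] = (s^2 - 4*s*sin(s) - 7*s*cos(s) + (s - 3)*(-7*s*sin(s) + 4*s*cos(s) - 2*s + 4*sin(s) + 7*cos(s) - 28*cos(2*s)) + 14*sin(2*s))/((s - 4*sin(s))^2*(s - 7*cos(s))^2)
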